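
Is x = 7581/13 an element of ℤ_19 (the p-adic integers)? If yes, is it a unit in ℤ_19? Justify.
x ∈ ℤ_19 but not a unit; v_19(x) = 2 > 0

ℤ_19 = {x ∈ ℚ_19 : v_19(x) ≥ 0} and ℤ_19^× = {x ∈ ℤ_19 : v_19(x) = 0}. Here v_19(7581/13) = v_19(num) − v_19(den) = 2; compare against these criteria.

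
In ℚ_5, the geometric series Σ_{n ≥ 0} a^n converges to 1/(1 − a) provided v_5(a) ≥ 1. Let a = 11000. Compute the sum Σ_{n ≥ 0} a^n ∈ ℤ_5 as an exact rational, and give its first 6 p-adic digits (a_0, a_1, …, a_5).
Σ a^n = 1/(1 − a) = -1/10999;  first 6 digits = (1, 0, 0, 3, 2, 3)

v_5(a) = 3 ≥ 1, so the series converges in ℤ_5 to 1/(1 − a) = 1/(1 − 11000) = -1/10999. Expand this rational in ℤ_5: compute digits iteratively via d_i = x_i mod 5, x_{i+1} = (x_i − d_i)/5. The first 6 digits are (1, 0, 0, 3, 2, 3).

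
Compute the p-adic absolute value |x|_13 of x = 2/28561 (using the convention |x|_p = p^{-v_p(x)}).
|2/28561|_13 = 28561

Step 1 — compute v_13(x) by factoring powers of 13 out of the numerator and denominator: v_13(2/28561) = -4. Step 2 — apply |x|_p = p^{-v_p(x)} = 13^{4} = 28561.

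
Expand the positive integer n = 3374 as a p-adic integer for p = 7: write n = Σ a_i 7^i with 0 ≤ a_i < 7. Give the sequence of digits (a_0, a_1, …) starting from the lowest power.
(a_0, a_1, …) = (0, 6, 5, 2, 1)

Repeated division by 7 gives the digits low-to-high: 3374 = 6·7^1 + 5·7^2 + 2·7^3 + 1·7^4. Digit sequence: (0, 6, 5, 2, 1).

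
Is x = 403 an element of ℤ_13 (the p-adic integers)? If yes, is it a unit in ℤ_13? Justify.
x ∈ ℤ_13 but not a unit; v_13(x) = 1 > 0

ℤ_13 = {x ∈ ℚ_13 : v_13(x) ≥ 0} and ℤ_13^× = {x ∈ ℤ_13 : v_13(x) = 0}. Here v_13(403) = v_13(num) − v_13(den) = 1; compare against these criteria.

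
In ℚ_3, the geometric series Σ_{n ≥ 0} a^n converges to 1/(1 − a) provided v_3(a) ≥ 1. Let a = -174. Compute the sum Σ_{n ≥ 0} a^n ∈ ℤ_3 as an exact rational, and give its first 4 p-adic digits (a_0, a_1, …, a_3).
Σ a^n = 1/(1 − a) = 1/175;  first 4 digits = (1, 2, 2, 0)

v_3(a) = 1 ≥ 1, so the series converges in ℤ_3 to 1/(1 − a) = 1/(1 − (-174)) = 1/175. Expand this rational in ℤ_3: compute digits iteratively via d_i = x_i mod 3, x_{i+1} = (x_i − d_i)/3. The first 4 digits are (1, 2, 2, 0).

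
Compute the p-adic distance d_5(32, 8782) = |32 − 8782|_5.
d_5(32, 8782) = 1/625

Step 1 — x − y = 32 − 8782 = -8750. Step 2 — v_5(-8750) = 4 (factor: -8750 = −(5^4 · 14); the sign does not affect v_p). Step 3 — |x − y|_5 = 5^{-4} = 1/625.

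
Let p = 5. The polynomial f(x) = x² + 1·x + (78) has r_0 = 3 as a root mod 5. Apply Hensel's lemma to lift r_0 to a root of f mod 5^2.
r_1 = 8 (mod 25)

Hensel: r_{i+1} = r_i − f(r_i)·(f′(r_i))^{-1} mod 5^{i+2}, f′(x) = 2x + 1. Iterate:
  r_0 = 3 (mod 5)
  r_1 = 8 (mod 25)
Final: r = 8 satisfies f(r) ≡ 0 mod 5^2.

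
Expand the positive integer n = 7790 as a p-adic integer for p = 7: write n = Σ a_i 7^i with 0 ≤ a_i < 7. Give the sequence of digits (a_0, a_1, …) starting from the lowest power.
(a_0, a_1, …) = (6, 6, 4, 1, 3)

Repeated division by 7 gives the digits low-to-high: 7790 = 6 + 6·7^1 + 4·7^2 + 1·7^3 + 3·7^4. Digit sequence: (6, 6, 4, 1, 3).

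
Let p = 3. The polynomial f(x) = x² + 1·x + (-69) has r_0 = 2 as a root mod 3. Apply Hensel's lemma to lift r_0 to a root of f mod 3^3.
r_2 = 20 (mod 27)

Hensel: r_{i+1} = r_i − f(r_i)·(f′(r_i))^{-1} mod 3^{i+2}, f′(x) = 2x + 1. Iterate:
  r_0 = 2 (mod 3)
  r_1 = 2 (mod 9)
  r_2 = 20 (mod 27)
Final: r = 20 satisfies f(r) ≡ 0 mod 3^3.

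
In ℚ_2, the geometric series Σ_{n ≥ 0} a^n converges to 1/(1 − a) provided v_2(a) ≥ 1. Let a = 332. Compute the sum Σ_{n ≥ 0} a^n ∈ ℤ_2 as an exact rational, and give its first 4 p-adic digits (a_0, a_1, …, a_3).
Σ a^n = 1/(1 − a) = -1/331;  first 4 digits = (1, 0, 1, 1)

v_2(a) = 2 ≥ 1, so the series converges in ℤ_2 to 1/(1 − a) = 1/(1 − 332) = -1/331. Expand this rational in ℤ_2: compute digits iteratively via d_i = x_i mod 2, x_{i+1} = (x_i − d_i)/2. The first 4 digits are (1, 0, 1, 1).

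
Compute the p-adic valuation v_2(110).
v_2(110) = 1

v_2(n) is the largest exponent k such that 2^k divides n. Factor out: 110 = 2^1 · 55. (Sign doesn't affect v_p.) So v_2(110) = 1.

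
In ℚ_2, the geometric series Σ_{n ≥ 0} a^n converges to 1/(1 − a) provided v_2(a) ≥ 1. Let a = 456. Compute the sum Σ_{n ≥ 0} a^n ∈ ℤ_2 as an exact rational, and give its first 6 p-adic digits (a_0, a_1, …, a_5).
Σ a^n = 1/(1 − a) = -1/455;  first 6 digits = (1, 0, 0, 1, 0, 0)

v_2(a) = 3 ≥ 1, so the series converges in ℤ_2 to 1/(1 − a) = 1/(1 − 456) = -1/455. Expand this rational in ℤ_2: compute digits iteratively via d_i = x_i mod 2, x_{i+1} = (x_i − d_i)/2. The first 6 digits are (1, 0, 0, 1, 0, 0).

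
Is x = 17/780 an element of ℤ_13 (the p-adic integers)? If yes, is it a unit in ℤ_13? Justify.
x ∉ ℤ_13 (v_13(x) = -1 < 0)

ℤ_13 = {x ∈ ℚ_13 : v_13(x) ≥ 0} and ℤ_13^× = {x ∈ ℤ_13 : v_13(x) = 0}. Here v_13(17/780) = v_13(num) − v_13(den) = -1; compare against these criteria.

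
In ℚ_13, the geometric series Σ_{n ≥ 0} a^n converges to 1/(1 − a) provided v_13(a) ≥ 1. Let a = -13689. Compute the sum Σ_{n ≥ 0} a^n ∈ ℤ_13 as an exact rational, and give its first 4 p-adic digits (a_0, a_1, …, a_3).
Σ a^n = 1/(1 − a) = 1/13690;  first 4 digits = (1, 0, 10, 6)

v_13(a) = 2 ≥ 1, so the series converges in ℤ_13 to 1/(1 − a) = 1/(1 − (-13689)) = 1/13690. Expand this rational in ℤ_13: compute digits iteratively via d_i = x_i mod 13, x_{i+1} = (x_i − d_i)/13. The first 4 digits are (1, 0, 10, 6).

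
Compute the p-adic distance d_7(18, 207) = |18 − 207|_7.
d_7(18, 207) = 1/7

Step 1 — x − y = 18 − 207 = -189. Step 2 — v_7(-189) = 1 (factor: -189 = −(7^1 · 27); the sign does not affect v_p). Step 3 — |x − y|_7 = 7^{-1} = 1/7.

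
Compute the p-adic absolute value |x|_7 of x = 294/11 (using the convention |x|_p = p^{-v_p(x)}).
|294/11|_7 = 1/49

Step 1 — compute v_7(x) by factoring powers of 7 out of the numerator and denominator: v_7(294/11) = 2. Step 2 — apply |x|_p = p^{-v_p(x)} = 7^{-2} = 1/49.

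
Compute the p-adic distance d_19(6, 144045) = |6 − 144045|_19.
d_19(6, 144045) = 1/6859

Step 1 — x − y = 6 − 144045 = -144039. Step 2 — v_19(-144039) = 3 (factor: -144039 = −(19^3 · 21); the sign does not affect v_p). Step 3 — |x − y|_19 = 19^{-3} = 1/6859.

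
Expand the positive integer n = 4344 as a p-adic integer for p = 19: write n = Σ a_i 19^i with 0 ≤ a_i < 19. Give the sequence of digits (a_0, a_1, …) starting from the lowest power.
(a_0, a_1, …) = (12, 0, 12)

Repeated division by 19 gives the digits low-to-high: 4344 = 12 + 12·19^2. Digit sequence: (12, 0, 12).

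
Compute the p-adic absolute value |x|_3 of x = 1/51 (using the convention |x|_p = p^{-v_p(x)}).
|1/51|_3 = 3

Step 1 — compute v_3(x) by factoring powers of 3 out of the numerator and denominator: v_3(1/51) = -1. Step 2 — apply |x|_p = p^{-v_p(x)} = 3^{1} = 3.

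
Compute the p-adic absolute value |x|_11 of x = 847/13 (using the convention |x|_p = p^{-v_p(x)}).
|847/13|_11 = 1/121

Step 1 — compute v_11(x) by factoring powers of 11 out of the numerator and denominator: v_11(847/13) = 2. Step 2 — apply |x|_p = p^{-v_p(x)} = 11^{-2} = 1/121.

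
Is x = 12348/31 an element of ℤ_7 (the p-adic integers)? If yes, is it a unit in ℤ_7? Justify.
x ∈ ℤ_7 but not a unit; v_7(x) = 3 > 0

ℤ_7 = {x ∈ ℚ_7 : v_7(x) ≥ 0} and ℤ_7^× = {x ∈ ℤ_7 : v_7(x) = 0}. Here v_7(12348/31) = v_7(num) − v_7(den) = 3; compare against these criteria.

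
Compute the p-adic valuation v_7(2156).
v_7(2156) = 2

v_7(n) is the largest exponent k such that 7^k divides n. Factor out: 2156 = 7^2 · 44. (Sign doesn't affect v_p.) So v_7(2156) = 2.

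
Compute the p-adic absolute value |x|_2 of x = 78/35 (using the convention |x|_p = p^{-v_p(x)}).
|78/35|_2 = 1/2

Step 1 — compute v_2(x) by factoring powers of 2 out of the numerator and denominator: v_2(78/35) = 1. Step 2 — apply |x|_p = p^{-v_p(x)} = 2^{-1} = 1/2.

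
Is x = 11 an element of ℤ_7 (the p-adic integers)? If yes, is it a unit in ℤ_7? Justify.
x ∈ ℤ_7^× (unit); v_7(x) = 0

ℤ_7 = {x ∈ ℚ_7 : v_7(x) ≥ 0} and ℤ_7^× = {x ∈ ℤ_7 : v_7(x) = 0}. Here v_7(11) = v_7(num) − v_7(den) = 0; compare against these criteria.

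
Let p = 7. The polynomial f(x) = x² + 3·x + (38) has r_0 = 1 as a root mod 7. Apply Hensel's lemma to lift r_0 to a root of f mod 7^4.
r_3 = 316 (mod 2401)

Hensel: r_{i+1} = r_i − f(r_i)·(f′(r_i))^{-1} mod 7^{i+2}, f′(x) = 2x + 3. Iterate:
  r_0 = 1 (mod 7)
  r_1 = 22 (mod 49)
  r_2 = 316 (mod 343)
  r_3 = 316 (mod 2401)
Final: r = 316 satisfies f(r) ≡ 0 mod 7^4.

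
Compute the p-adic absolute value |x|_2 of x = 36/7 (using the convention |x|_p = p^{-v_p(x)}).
|36/7|_2 = 1/4

Step 1 — compute v_2(x) by factoring powers of 2 out of the numerator and denominator: v_2(36/7) = 2. Step 2 — apply |x|_p = p^{-v_p(x)} = 2^{-2} = 1/4.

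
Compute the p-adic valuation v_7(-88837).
v_7(-88837) = 4

v_7(n) is the largest exponent k such that 7^k divides n. Factor out: -88837 = -7^4 · 37. (Sign doesn't affect v_p.) So v_7(-88837) = 4.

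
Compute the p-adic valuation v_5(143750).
v_5(143750) = 5

v_5(n) is the largest exponent k such that 5^k divides n. Factor out: 143750 = 5^5 · 46. (Sign doesn't affect v_p.) So v_5(143750) = 5.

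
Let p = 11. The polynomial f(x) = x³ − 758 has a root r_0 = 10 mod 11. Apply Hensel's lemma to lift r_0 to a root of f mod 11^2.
r_1 = 10 (mod 121)

Hensel: r_{i+1} = r_i − f(r_i)/f′(r_i) mod 11^{i+2}, where f′(x) = 3x². Iterate:
  r_0 = 10 (mod 11)
  r_1 = 10 (mod 121)
Final: r = 10 with f(r) ≡ 0 mod 11^2.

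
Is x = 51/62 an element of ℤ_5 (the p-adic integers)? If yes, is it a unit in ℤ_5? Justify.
x ∈ ℤ_5^× (unit); v_5(x) = 0

ℤ_5 = {x ∈ ℚ_5 : v_5(x) ≥ 0} and ℤ_5^× = {x ∈ ℤ_5 : v_5(x) = 0}. Here v_5(51/62) = v_5(num) − v_5(den) = 0; compare against these criteria.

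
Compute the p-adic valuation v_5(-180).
v_5(-180) = 1

v_5(n) is the largest exponent k such that 5^k divides n. Factor out: -180 = -5^1 · 36. (Sign doesn't affect v_p.) So v_5(-180) = 1.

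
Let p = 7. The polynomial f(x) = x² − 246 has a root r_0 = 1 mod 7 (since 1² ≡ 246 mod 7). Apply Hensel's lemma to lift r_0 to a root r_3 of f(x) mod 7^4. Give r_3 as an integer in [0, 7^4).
r_3 = 1324 (mod 2401)

Hensel's recurrence: r_{i+1} = r_i − f(r_i)·(f′(r_i))^{-1} mod 7^{i+2}, with f′(x) = 2x. Iterate:
  r_0 = 1 (mod 7)
  r_1 = 1 (mod 49)
  r_2 = 295 (mod 343)
  r_3 = 1324 (mod 2401)
Final: r_3 = 1324, and one checks f(r_3) ≡ 0 mod 7^4.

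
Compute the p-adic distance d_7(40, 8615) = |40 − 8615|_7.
d_7(40, 8615) = 1/343

Step 1 — x − y = 40 − 8615 = -8575. Step 2 — v_7(-8575) = 3 (factor: -8575 = −(7^3 · 25); the sign does not affect v_p). Step 3 — |x − y|_7 = 7^{-3} = 1/343.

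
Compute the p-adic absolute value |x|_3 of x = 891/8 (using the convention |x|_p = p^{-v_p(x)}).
|891/8|_3 = 1/81

Step 1 — compute v_3(x) by factoring powers of 3 out of the numerator and denominator: v_3(891/8) = 4. Step 2 — apply |x|_p = p^{-v_p(x)} = 3^{-4} = 1/81.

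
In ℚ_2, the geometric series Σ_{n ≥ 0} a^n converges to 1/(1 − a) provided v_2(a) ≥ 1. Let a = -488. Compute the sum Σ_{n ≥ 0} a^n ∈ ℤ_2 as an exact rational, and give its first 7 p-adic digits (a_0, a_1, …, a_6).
Σ a^n = 1/(1 − a) = 1/489;  first 7 digits = (1, 0, 0, 1, 1, 0, 1)

v_2(a) = 3 ≥ 1, so the series converges in ℤ_2 to 1/(1 − a) = 1/(1 − (-488)) = 1/489. Expand this rational in ℤ_2: compute digits iteratively via d_i = x_i mod 2, x_{i+1} = (x_i − d_i)/2. The first 7 digits are (1, 0, 0, 1, 1, 0, 1).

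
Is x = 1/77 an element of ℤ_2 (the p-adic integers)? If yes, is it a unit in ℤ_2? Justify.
x ∈ ℤ_2^× (unit); v_2(x) = 0

ℤ_2 = {x ∈ ℚ_2 : v_2(x) ≥ 0} and ℤ_2^× = {x ∈ ℤ_2 : v_2(x) = 0}. Here v_2(1/77) = v_2(num) − v_2(den) = 0; compare against these criteria.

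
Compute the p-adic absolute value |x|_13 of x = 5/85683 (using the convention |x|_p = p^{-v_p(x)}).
|5/85683|_13 = 28561

Step 1 — compute v_13(x) by factoring powers of 13 out of the numerator and denominator: v_13(5/85683) = -4. Step 2 — apply |x|_p = p^{-v_p(x)} = 13^{4} = 28561.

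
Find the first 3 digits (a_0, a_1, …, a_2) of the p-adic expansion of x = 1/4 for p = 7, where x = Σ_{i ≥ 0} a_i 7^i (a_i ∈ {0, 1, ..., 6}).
(a_0, …, a_2) = (2, 5, 1)

v_7(1/4) = 0 (numerator and denominator both coprime to 7), so x ∈ ℤ_7^×. Compute digits iteratively via a_i = x_i mod 7, x_{i+1} = (x_i − a_i)/7, with x_0 = x:
  x_0 = 1/4;  a_0 = 2;  x_1 = (x_0 − 2)/7 = -1/4
  x_1 = -1/4;  a_1 = 5;  x_2 = (x_1 − 5)/7 = -3/4
  x_2 = -3/4;  a_2 = 1;  x_3 = (x_2 − 1)/7 = -1/4
Digits: (2, 5, 1).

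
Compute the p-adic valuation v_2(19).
v_2(19) = 0

v_2(n) is the largest exponent k such that 2^k divides n. Factor out: 19 = 2^0 · 19. (Sign doesn't affect v_p.) So v_2(19) = 0.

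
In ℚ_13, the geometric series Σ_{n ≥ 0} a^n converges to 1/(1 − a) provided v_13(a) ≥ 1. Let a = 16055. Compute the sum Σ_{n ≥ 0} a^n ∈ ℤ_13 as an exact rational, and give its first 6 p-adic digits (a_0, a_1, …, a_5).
Σ a^n = 1/(1 − a) = -1/16054;  first 6 digits = (1, 0, 4, 7, 3, 5)

v_13(a) = 2 ≥ 1, so the series converges in ℤ_13 to 1/(1 − a) = 1/(1 − 16055) = -1/16054. Expand this rational in ℤ_13: compute digits iteratively via d_i = x_i mod 13, x_{i+1} = (x_i − d_i)/13. The first 6 digits are (1, 0, 4, 7, 3, 5).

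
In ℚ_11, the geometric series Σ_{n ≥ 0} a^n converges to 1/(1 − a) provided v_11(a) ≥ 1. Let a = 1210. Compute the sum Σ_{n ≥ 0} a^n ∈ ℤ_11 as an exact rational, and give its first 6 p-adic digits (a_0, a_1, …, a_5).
Σ a^n = 1/(1 − a) = -1/1209;  first 6 digits = (1, 0, 10, 0, 1, 9)

v_11(a) = 2 ≥ 1, so the series converges in ℤ_11 to 1/(1 − a) = 1/(1 − 1210) = -1/1209. Expand this rational in ℤ_11: compute digits iteratively via d_i = x_i mod 11, x_{i+1} = (x_i − d_i)/11. The first 6 digits are (1, 0, 10, 0, 1, 9).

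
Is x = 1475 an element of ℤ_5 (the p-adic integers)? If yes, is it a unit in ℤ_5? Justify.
x ∈ ℤ_5 but not a unit; v_5(x) = 2 > 0

ℤ_5 = {x ∈ ℚ_5 : v_5(x) ≥ 0} and ℤ_5^× = {x ∈ ℤ_5 : v_5(x) = 0}. Here v_5(1475) = v_5(num) − v_5(den) = 2; compare against these criteria.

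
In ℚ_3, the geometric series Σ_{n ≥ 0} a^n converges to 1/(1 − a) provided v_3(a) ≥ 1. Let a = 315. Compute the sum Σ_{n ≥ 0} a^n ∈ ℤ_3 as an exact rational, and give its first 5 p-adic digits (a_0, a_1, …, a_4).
Σ a^n = 1/(1 − a) = -1/314;  first 5 digits = (1, 0, 2, 2, 1)

v_3(a) = 2 ≥ 1, so the series converges in ℤ_3 to 1/(1 − a) = 1/(1 − 315) = -1/314. Expand this rational in ℤ_3: compute digits iteratively via d_i = x_i mod 3, x_{i+1} = (x_i − d_i)/3. The first 5 digits are (1, 0, 2, 2, 1).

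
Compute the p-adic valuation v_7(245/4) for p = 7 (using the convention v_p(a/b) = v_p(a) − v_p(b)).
v_7(245/4) = 2

Factor powers of 7 from the numerator and denominator of the reduced fraction: 245 = 7^2 · 5 and 4 = 7^0 · 4. Apply v_p(a/b) = v_p(a) − v_p(b): v_7(245/4) = 2 − 0 = 2.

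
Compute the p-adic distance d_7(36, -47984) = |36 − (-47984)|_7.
d_7(36, -47984) = 1/2401

Step 1 — x − y = 36 − (-47984) = 48020. Step 2 — v_7(48020) = 4 (factor: 48020 = (7^4 · 20); the sign does not affect v_p). Step 3 — |x − y|_7 = 7^{-4} = 1/2401.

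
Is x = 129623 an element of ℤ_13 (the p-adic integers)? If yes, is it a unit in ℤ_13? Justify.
x ∈ ℤ_13 but not a unit; v_13(x) = 3 > 0

ℤ_13 = {x ∈ ℚ_13 : v_13(x) ≥ 0} and ℤ_13^× = {x ∈ ℤ_13 : v_13(x) = 0}. Here v_13(129623) = v_13(num) − v_13(den) = 3; compare against these criteria.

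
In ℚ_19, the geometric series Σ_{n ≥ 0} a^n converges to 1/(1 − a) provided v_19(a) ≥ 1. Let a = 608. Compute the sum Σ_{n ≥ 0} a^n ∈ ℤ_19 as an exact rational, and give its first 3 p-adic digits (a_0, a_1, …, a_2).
Σ a^n = 1/(1 − a) = -1/607;  first 3 digits = (1, 13, 18)

v_19(a) = 1 ≥ 1, so the series converges in ℤ_19 to 1/(1 − a) = 1/(1 − 608) = -1/607. Expand this rational in ℤ_19: compute digits iteratively via d_i = x_i mod 19, x_{i+1} = (x_i − d_i)/19. The first 3 digits are (1, 13, 18).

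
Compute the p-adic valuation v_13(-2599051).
v_13(-2599051) = 5

v_13(n) is the largest exponent k such that 13^k divides n. Factor out: -2599051 = -13^5 · 7. (Sign doesn't affect v_p.) So v_13(-2599051) = 5.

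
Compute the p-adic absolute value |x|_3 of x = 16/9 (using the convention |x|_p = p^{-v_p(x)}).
|16/9|_3 = 9

Step 1 — compute v_3(x) by factoring powers of 3 out of the numerator and denominator: v_3(16/9) = -2. Step 2 — apply |x|_p = p^{-v_p(x)} = 3^{2} = 9.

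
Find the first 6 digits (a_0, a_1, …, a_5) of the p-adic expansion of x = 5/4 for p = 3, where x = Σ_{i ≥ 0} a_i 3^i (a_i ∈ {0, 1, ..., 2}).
(a_0, …, a_5) = (2, 2, 0, 2, 0, 2)

v_3(5/4) = 0 (numerator and denominator both coprime to 3), so x ∈ ℤ_3^×. Compute digits iteratively via a_i = x_i mod 3, x_{i+1} = (x_i − a_i)/3, with x_0 = x:
  x_0 = 5/4;  a_0 = 2;  x_1 = (x_0 − 2)/3 = -1/4
  x_1 = -1/4;  a_1 = 2;  x_2 = (x_1 − 2)/3 = -3/4
  x_2 = -3/4;  a_2 = 0;  x_3 = (x_2 − 0)/3 = -1/4
  x_3 = -1/4;  a_3 = 2;  x_4 = (x_3 − 2)/3 = -3/4
  x_4 = -3/4;  a_4 = 0;  x_5 = (x_4 − 0)/3 = -1/4
  x_5 = -1/4;  a_5 = 2;  x_6 = (x_5 − 2)/3 = -3/4
Digits: (2, 2, 0, 2, 0, 2).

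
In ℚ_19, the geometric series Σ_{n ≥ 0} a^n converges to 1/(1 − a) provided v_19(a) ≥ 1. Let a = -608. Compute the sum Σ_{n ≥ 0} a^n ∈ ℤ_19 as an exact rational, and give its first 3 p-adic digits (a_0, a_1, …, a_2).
Σ a^n = 1/(1 − a) = 1/609;  first 3 digits = (1, 6, 15)

v_19(a) = 1 ≥ 1, so the series converges in ℤ_19 to 1/(1 − a) = 1/(1 − (-608)) = 1/609. Expand this rational in ℤ_19: compute digits iteratively via d_i = x_i mod 19, x_{i+1} = (x_i − d_i)/19. The first 3 digits are (1, 6, 15).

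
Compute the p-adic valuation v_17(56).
v_17(56) = 0

v_17(n) is the largest exponent k such that 17^k divides n. Factor out: 56 = 17^0 · 56. (Sign doesn't affect v_p.) So v_17(56) = 0.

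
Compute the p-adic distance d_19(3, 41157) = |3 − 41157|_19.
d_19(3, 41157) = 1/6859

Step 1 — x − y = 3 − 41157 = -41154. Step 2 — v_19(-41154) = 3 (factor: -41154 = −(19^3 · 6); the sign does not affect v_p). Step 3 — |x − y|_19 = 19^{-3} = 1/6859.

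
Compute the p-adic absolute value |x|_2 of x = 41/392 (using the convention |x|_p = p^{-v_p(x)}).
|41/392|_2 = 8

Step 1 — compute v_2(x) by factoring powers of 2 out of the numerator and denominator: v_2(41/392) = -3. Step 2 — apply |x|_p = p^{-v_p(x)} = 2^{3} = 8.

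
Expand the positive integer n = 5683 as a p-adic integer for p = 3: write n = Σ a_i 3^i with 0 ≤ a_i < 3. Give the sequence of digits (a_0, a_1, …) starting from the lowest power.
(a_0, a_1, …) = (1, 1, 1, 0, 1, 2, 1, 2)

Repeated division by 3 gives the digits low-to-high: 5683 = 1 + 1·3^1 + 1·3^2 + 1·3^4 + 2·3^5 + 1·3^6 + 2·3^7. Digit sequence: (1, 1, 1, 0, 1, 2, 1, 2).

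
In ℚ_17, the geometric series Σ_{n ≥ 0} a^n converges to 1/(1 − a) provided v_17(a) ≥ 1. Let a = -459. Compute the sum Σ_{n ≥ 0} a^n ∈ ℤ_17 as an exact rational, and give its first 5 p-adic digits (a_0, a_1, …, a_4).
Σ a^n = 1/(1 − a) = 1/460;  first 5 digits = (1, 7, 13, 11, 4)

v_17(a) = 1 ≥ 1, so the series converges in ℤ_17 to 1/(1 − a) = 1/(1 − (-459)) = 1/460. Expand this rational in ℤ_17: compute digits iteratively via d_i = x_i mod 17, x_{i+1} = (x_i − d_i)/17. The first 5 digits are (1, 7, 13, 11, 4).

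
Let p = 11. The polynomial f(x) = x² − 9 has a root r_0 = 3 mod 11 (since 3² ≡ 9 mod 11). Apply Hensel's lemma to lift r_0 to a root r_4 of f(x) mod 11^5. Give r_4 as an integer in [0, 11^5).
r_4 = 3 (mod 161051)

Hensel's recurrence: r_{i+1} = r_i − f(r_i)·(f′(r_i))^{-1} mod 11^{i+2}, with f′(x) = 2x. Iterate:
  r_0 = 3 (mod 11)
  r_1 = 3 (mod 121)
  r_2 = 3 (mod 1331)
  r_3 = 3 (mod 14641)
  r_4 = 3 (mod 161051)
Final: r_4 = 3, and one checks f(r_4) ≡ 0 mod 11^5.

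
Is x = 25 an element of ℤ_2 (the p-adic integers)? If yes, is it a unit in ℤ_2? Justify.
x ∈ ℤ_2^× (unit); v_2(x) = 0

ℤ_2 = {x ∈ ℚ_2 : v_2(x) ≥ 0} and ℤ_2^× = {x ∈ ℤ_2 : v_2(x) = 0}. Here v_2(25) = v_2(num) − v_2(den) = 0; compare against these criteria.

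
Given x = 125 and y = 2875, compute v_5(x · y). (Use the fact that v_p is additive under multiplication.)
v_5(359375) = 6

v_p(x) = 3 (factor: 125 = 5^3 · 1); v_p(y) = 3 (factor: 2875 = 5^3 · 23). Additivity: v_p(xy) = v_p(x) + v_p(y) = 3 + 3 = 6. (Direct check: xy = 359375 = 5^6 · (23).)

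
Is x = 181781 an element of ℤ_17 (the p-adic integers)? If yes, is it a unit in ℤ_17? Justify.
x ∈ ℤ_17 but not a unit; v_17(x) = 3 > 0

ℤ_17 = {x ∈ ℚ_17 : v_17(x) ≥ 0} and ℤ_17^× = {x ∈ ℤ_17 : v_17(x) = 0}. Here v_17(181781) = v_17(num) − v_17(den) = 3; compare against these criteria.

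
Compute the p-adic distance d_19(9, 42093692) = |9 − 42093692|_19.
d_19(9, 42093692) = 1/2476099

Step 1 — x − y = 9 − 42093692 = -42093683. Step 2 — v_19(-42093683) = 5 (factor: -42093683 = −(19^5 · 17); the sign does not affect v_p). Step 3 — |x − y|_19 = 19^{-5} = 1/2476099.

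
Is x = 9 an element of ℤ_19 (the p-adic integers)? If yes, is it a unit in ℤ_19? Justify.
x ∈ ℤ_19^× (unit); v_19(x) = 0

ℤ_19 = {x ∈ ℚ_19 : v_19(x) ≥ 0} and ℤ_19^× = {x ∈ ℤ_19 : v_19(x) = 0}. Here v_19(9) = v_19(num) − v_19(den) = 0; compare against these criteria.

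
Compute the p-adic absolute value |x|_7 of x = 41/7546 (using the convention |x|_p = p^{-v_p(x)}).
|41/7546|_7 = 343

Step 1 — compute v_7(x) by factoring powers of 7 out of the numerator and denominator: v_7(41/7546) = -3. Step 2 — apply |x|_p = p^{-v_p(x)} = 7^{3} = 343.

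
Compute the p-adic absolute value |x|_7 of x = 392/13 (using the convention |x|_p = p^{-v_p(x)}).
|392/13|_7 = 1/49

Step 1 — compute v_7(x) by factoring powers of 7 out of the numerator and denominator: v_7(392/13) = 2. Step 2 — apply |x|_p = p^{-v_p(x)} = 7^{-2} = 1/49.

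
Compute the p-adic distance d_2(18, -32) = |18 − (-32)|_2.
d_2(18, -32) = 1/2

Step 1 — x − y = 18 − (-32) = 50. Step 2 — v_2(50) = 1 (factor: 50 = (2^1 · 25); the sign does not affect v_p). Step 3 — |x − y|_2 = 2^{-1} = 1/2.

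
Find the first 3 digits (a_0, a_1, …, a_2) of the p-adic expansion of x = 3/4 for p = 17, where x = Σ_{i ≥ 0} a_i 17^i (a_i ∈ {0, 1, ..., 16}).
(a_0, …, a_2) = (5, 4, 4)

v_17(3/4) = 0 (numerator and denominator both coprime to 17), so x ∈ ℤ_17^×. Compute digits iteratively via a_i = x_i mod 17, x_{i+1} = (x_i − a_i)/17, with x_0 = x:
  x_0 = 3/4;  a_0 = 5;  x_1 = (x_0 − 5)/17 = -1/4
  x_1 = -1/4;  a_1 = 4;  x_2 = (x_1 − 4)/17 = -1/4
  x_2 = -1/4;  a_2 = 4;  x_3 = (x_2 − 4)/17 = -1/4
Digits: (5, 4, 4).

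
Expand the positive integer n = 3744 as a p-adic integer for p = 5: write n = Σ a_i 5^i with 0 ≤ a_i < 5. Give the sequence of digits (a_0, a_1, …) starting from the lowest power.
(a_0, a_1, …) = (4, 3, 4, 4, 0, 1)

Repeated division by 5 gives the digits low-to-high: 3744 = 4 + 3·5^1 + 4·5^2 + 4·5^3 + 1·5^5. Digit sequence: (4, 3, 4, 4, 0, 1).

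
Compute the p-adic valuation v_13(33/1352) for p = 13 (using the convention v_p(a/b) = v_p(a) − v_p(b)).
v_13(33/1352) = -2

Factor powers of 13 from the numerator and denominator of the reduced fraction: 33 = 13^0 · 33 and 1352 = 13^2 · 8. Apply v_p(a/b) = v_p(a) − v_p(b): v_13(33/1352) = 0 − 2 = -2.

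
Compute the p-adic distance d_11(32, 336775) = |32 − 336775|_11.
d_11(32, 336775) = 1/14641

Step 1 — x − y = 32 − 336775 = -336743. Step 2 — v_11(-336743) = 4 (factor: -336743 = −(11^4 · 23); the sign does not affect v_p). Step 3 — |x − y|_11 = 11^{-4} = 1/14641.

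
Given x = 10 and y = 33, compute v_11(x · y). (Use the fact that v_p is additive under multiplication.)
v_11(330) = 1

v_p(x) = 0 (factor: 10 = 11^0 · 10); v_p(y) = 1 (factor: 33 = 11^1 · 3). Additivity: v_p(xy) = v_p(x) + v_p(y) = 0 + 1 = 1. (Direct check: xy = 330 = 11^1 · (30).)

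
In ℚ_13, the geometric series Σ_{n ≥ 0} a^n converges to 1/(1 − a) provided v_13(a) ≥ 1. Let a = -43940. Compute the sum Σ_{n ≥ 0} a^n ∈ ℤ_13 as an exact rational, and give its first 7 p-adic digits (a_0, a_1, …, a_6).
Σ a^n = 1/(1 − a) = 1/43941;  first 7 digits = (1, 0, 0, 6, 11, 12, 9)

v_13(a) = 3 ≥ 1, so the series converges in ℤ_13 to 1/(1 − a) = 1/(1 − (-43940)) = 1/43941. Expand this rational in ℤ_13: compute digits iteratively via d_i = x_i mod 13, x_{i+1} = (x_i − d_i)/13. The first 7 digits are (1, 0, 0, 6, 11, 12, 9).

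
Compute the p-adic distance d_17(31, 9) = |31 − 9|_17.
d_17(31, 9) = 1

Step 1 — x − y = 31 − 9 = 22. Step 2 — v_17(22) = 0 (factor: 22 = (17^0 · 22); the sign does not affect v_p). Step 3 — |x − y|_17 = 17^{0} = 1.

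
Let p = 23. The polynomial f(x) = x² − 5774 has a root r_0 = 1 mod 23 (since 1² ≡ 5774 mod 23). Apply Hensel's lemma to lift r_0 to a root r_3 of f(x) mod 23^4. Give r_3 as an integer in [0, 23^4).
r_3 = 63458 (mod 279841)

Hensel's recurrence: r_{i+1} = r_i − f(r_i)·(f′(r_i))^{-1} mod 23^{i+2}, with f′(x) = 2x. Iterate:
  r_0 = 1 (mod 23)
  r_1 = 507 (mod 529)
  r_2 = 2623 (mod 12167)
  r_3 = 63458 (mod 279841)
Final: r_3 = 63458, and one checks f(r_3) ≡ 0 mod 23^4.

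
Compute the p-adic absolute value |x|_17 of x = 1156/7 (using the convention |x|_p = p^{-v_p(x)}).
|1156/7|_17 = 1/289

Step 1 — compute v_17(x) by factoring powers of 17 out of the numerator and denominator: v_17(1156/7) = 2. Step 2 — apply |x|_p = p^{-v_p(x)} = 17^{-2} = 1/289.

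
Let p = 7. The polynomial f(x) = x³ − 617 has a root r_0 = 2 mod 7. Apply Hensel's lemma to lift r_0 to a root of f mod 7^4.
r_3 = 1584 (mod 2401)

Hensel: r_{i+1} = r_i − f(r_i)/f′(r_i) mod 7^{i+2}, where f′(x) = 3x². Iterate:
  r_0 = 2 (mod 7)
  r_1 = 16 (mod 49)
  r_2 = 212 (mod 343)
  r_3 = 1584 (mod 2401)
Final: r = 1584 with f(r) ≡ 0 mod 7^4.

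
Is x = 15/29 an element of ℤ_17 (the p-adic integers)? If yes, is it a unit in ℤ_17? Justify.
x ∈ ℤ_17^× (unit); v_17(x) = 0

ℤ_17 = {x ∈ ℚ_17 : v_17(x) ≥ 0} and ℤ_17^× = {x ∈ ℤ_17 : v_17(x) = 0}. Here v_17(15/29) = v_17(num) − v_17(den) = 0; compare against these criteria.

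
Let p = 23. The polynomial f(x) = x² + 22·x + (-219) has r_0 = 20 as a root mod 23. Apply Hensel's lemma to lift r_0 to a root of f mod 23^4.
r_3 = 74471 (mod 279841)

Hensel: r_{i+1} = r_i − f(r_i)·(f′(r_i))^{-1} mod 23^{i+2}, f′(x) = 2x + 22. Iterate:
  r_0 = 20 (mod 23)
  r_1 = 411 (mod 529)
  r_2 = 1469 (mod 12167)
  r_3 = 74471 (mod 279841)
Final: r = 74471 satisfies f(r) ≡ 0 mod 23^4.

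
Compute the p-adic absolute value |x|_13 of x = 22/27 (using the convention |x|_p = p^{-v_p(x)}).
|22/27|_13 = 1

Step 1 — compute v_13(x) by factoring powers of 13 out of the numerator and denominator: v_13(22/27) = 0. Step 2 — apply |x|_p = p^{-v_p(x)} = 13^{0} = 1.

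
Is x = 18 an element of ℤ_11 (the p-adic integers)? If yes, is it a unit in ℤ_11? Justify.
x ∈ ℤ_11^× (unit); v_11(x) = 0

ℤ_11 = {x ∈ ℚ_11 : v_11(x) ≥ 0} and ℤ_11^× = {x ∈ ℤ_11 : v_11(x) = 0}. Here v_11(18) = v_11(num) − v_11(den) = 0; compare against these criteria.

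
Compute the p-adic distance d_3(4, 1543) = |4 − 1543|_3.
d_3(4, 1543) = 1/81

Step 1 — x − y = 4 − 1543 = -1539. Step 2 — v_3(-1539) = 4 (factor: -1539 = −(3^4 · 19); the sign does not affect v_p). Step 3 — |x − y|_3 = 3^{-4} = 1/81.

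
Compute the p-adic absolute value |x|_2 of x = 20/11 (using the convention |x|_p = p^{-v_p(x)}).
|20/11|_2 = 1/4

Step 1 — compute v_2(x) by factoring powers of 2 out of the numerator and denominator: v_2(20/11) = 2. Step 2 — apply |x|_p = p^{-v_p(x)} = 2^{-2} = 1/4.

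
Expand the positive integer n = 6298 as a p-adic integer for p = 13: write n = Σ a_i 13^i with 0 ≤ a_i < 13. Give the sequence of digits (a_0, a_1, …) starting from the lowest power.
(a_0, a_1, …) = (6, 3, 11, 2)

Repeated division by 13 gives the digits low-to-high: 6298 = 6 + 3·13^1 + 11·13^2 + 2·13^3. Digit sequence: (6, 3, 11, 2).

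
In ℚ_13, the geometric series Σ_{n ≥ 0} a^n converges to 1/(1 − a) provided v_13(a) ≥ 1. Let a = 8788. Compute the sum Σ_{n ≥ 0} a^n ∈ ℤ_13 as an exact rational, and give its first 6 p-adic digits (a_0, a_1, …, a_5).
Σ a^n = 1/(1 − a) = -1/8787;  first 6 digits = (1, 0, 0, 4, 0, 0)

v_13(a) = 3 ≥ 1, so the series converges in ℤ_13 to 1/(1 − a) = 1/(1 − 8788) = -1/8787. Expand this rational in ℤ_13: compute digits iteratively via d_i = x_i mod 13, x_{i+1} = (x_i − d_i)/13. The first 6 digits are (1, 0, 0, 4, 0, 0).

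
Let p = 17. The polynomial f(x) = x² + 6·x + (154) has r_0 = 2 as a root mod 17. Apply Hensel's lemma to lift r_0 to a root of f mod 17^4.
r_3 = 80038 (mod 83521)

Hensel: r_{i+1} = r_i − f(r_i)·(f′(r_i))^{-1} mod 17^{i+2}, f′(x) = 2x + 6. Iterate:
  r_0 = 2 (mod 17)
  r_1 = 274 (mod 289)
  r_2 = 1430 (mod 4913)
  r_3 = 80038 (mod 83521)
Final: r = 80038 satisfies f(r) ≡ 0 mod 17^4.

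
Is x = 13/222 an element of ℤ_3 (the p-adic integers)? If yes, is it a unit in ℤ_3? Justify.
x ∉ ℤ_3 (v_3(x) = -1 < 0)

ℤ_3 = {x ∈ ℚ_3 : v_3(x) ≥ 0} and ℤ_3^× = {x ∈ ℤ_3 : v_3(x) = 0}. Here v_3(13/222) = v_3(num) − v_3(den) = -1; compare against these criteria.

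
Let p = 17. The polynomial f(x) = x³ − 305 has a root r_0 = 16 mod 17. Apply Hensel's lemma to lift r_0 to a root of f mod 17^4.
r_3 = 25244 (mod 83521)

Hensel: r_{i+1} = r_i − f(r_i)/f′(r_i) mod 17^{i+2}, where f′(x) = 3x². Iterate:
  r_0 = 16 (mod 17)
  r_1 = 101 (mod 289)
  r_2 = 679 (mod 4913)
  r_3 = 25244 (mod 83521)
Final: r = 25244 with f(r) ≡ 0 mod 17^4.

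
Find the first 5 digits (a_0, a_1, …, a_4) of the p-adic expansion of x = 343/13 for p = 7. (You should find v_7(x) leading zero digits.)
(a_0, …, a_4) = (0, 0, 0, 6, 4)

v_7(343/13) = 3, so a_0 = ... = a_2 = 0. Factor out: x = 7^3 · u with u = 1/13 a unit in ℤ_7. Expand u iteratively via a_{v+i} = u_i mod 7, u_{i+1} = (u_i − a_{v+i})/7:
  u_0 = 1/13;  a_3 = 6;  u_1 = (u_0 − 6)/7 = -11/13
  u_1 = -11/13;  a_4 = 4;  u_2 = (u_1 − 4)/7 = -9/13
Digits: (0, 0, 0, 6, 4).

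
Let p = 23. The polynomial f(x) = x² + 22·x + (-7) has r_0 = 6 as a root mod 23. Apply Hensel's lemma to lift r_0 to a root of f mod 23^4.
r_3 = 35242 (mod 279841)

Hensel: r_{i+1} = r_i − f(r_i)·(f′(r_i))^{-1} mod 23^{i+2}, f′(x) = 2x + 22. Iterate:
  r_0 = 6 (mod 23)
  r_1 = 328 (mod 529)
  r_2 = 10908 (mod 12167)
  r_3 = 35242 (mod 279841)
Final: r = 35242 satisfies f(r) ≡ 0 mod 23^4.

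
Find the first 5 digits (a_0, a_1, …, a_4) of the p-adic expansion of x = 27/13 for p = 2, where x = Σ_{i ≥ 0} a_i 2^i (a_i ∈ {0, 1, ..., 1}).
(a_0, …, a_4) = (1, 1, 1, 0, 0)

v_2(27/13) = 0 (numerator and denominator both coprime to 2), so x ∈ ℤ_2^×. Compute digits iteratively via a_i = x_i mod 2, x_{i+1} = (x_i − a_i)/2, with x_0 = x:
  x_0 = 27/13;  a_0 = 1;  x_1 = (x_0 − 1)/2 = 7/13
  x_1 = 7/13;  a_1 = 1;  x_2 = (x_1 − 1)/2 = -3/13
  x_2 = -3/13;  a_2 = 1;  x_3 = (x_2 − 1)/2 = -8/13
  x_3 = -8/13;  a_3 = 0;  x_4 = (x_3 − 0)/2 = -4/13
  x_4 = -4/13;  a_4 = 0;  x_5 = (x_4 − 0)/2 = -2/13
Digits: (1, 1, 1, 0, 0).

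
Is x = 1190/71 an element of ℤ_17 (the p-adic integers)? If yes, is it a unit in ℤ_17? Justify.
x ∈ ℤ_17 but not a unit; v_17(x) = 1 > 0

ℤ_17 = {x ∈ ℚ_17 : v_17(x) ≥ 0} and ℤ_17^× = {x ∈ ℤ_17 : v_17(x) = 0}. Here v_17(1190/71) = v_17(num) − v_17(den) = 1; compare against these criteria.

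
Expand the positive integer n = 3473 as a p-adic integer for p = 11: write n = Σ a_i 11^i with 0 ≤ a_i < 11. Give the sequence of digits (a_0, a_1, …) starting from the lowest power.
(a_0, a_1, …) = (8, 7, 6, 2)

Repeated division by 11 gives the digits low-to-high: 3473 = 8 + 7·11^1 + 6·11^2 + 2·11^3. Digit sequence: (8, 7, 6, 2).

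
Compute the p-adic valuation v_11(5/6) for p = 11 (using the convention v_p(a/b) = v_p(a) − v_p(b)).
v_11(5/6) = 0

Factor powers of 11 from the numerator and denominator of the reduced fraction: 5 = 11^0 · 5 and 6 = 11^0 · 6. Apply v_p(a/b) = v_p(a) − v_p(b): v_11(5/6) = 0 − 0 = 0.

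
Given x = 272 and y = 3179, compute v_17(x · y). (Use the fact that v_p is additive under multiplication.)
v_17(864688) = 3

v_p(x) = 1 (factor: 272 = 17^1 · 16); v_p(y) = 2 (factor: 3179 = 17^2 · 11). Additivity: v_p(xy) = v_p(x) + v_p(y) = 1 + 2 = 3. (Direct check: xy = 864688 = 17^3 · (176).)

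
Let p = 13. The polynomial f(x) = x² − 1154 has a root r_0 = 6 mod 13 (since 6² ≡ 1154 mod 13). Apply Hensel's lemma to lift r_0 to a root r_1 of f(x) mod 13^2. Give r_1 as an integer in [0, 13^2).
r_1 = 71 (mod 169)

Hensel's recurrence: r_{i+1} = r_i − f(r_i)·(f′(r_i))^{-1} mod 13^{i+2}, with f′(x) = 2x. Iterate:
  r_0 = 6 (mod 13)
  r_1 = 71 (mod 169)
Final: r_1 = 71, and one checks f(r_1) ≡ 0 mod 13^2.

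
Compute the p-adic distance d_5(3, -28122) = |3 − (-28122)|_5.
d_5(3, -28122) = 1/3125

Step 1 — x − y = 3 − (-28122) = 28125. Step 2 — v_5(28125) = 5 (factor: 28125 = (5^5 · 9); the sign does not affect v_p). Step 3 — |x − y|_5 = 5^{-5} = 1/3125.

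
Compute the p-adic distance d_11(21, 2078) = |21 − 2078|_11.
d_11(21, 2078) = 1/121

Step 1 — x − y = 21 − 2078 = -2057. Step 2 — v_11(-2057) = 2 (factor: -2057 = −(11^2 · 17); the sign does not affect v_p). Step 3 — |x − y|_11 = 11^{-2} = 1/121.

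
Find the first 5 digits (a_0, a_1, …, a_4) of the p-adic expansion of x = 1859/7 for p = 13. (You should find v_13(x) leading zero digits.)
(a_0, …, a_4) = (0, 0, 9, 5, 7)

v_13(1859/7) = 2, so a_0 = ... = a_1 = 0. Factor out: x = 13^2 · u with u = 11/7 a unit in ℤ_13. Expand u iteratively via a_{v+i} = u_i mod 13, u_{i+1} = (u_i − a_{v+i})/13:
  u_0 = 11/7;  a_2 = 9;  u_1 = (u_0 − 9)/13 = -4/7
  u_1 = -4/7;  a_3 = 5;  u_2 = (u_1 − 5)/13 = -3/7
  u_2 = -3/7;  a_4 = 7;  u_3 = (u_2 − 7)/13 = -4/7
Digits: (0, 0, 9, 5, 7).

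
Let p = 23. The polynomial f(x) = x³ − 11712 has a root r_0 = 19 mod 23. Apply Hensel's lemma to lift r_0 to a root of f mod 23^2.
r_1 = 65 (mod 529)

Hensel: r_{i+1} = r_i − f(r_i)/f′(r_i) mod 23^{i+2}, where f′(x) = 3x². Iterate:
  r_0 = 19 (mod 23)
  r_1 = 65 (mod 529)
Final: r = 65 with f(r) ≡ 0 mod 23^2.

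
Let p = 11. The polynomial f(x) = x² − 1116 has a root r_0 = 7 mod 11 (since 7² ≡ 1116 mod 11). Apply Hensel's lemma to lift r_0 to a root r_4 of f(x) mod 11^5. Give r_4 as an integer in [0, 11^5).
r_4 = 73971 (mod 161051)

Hensel's recurrence: r_{i+1} = r_i − f(r_i)·(f′(r_i))^{-1} mod 11^{i+2}, with f′(x) = 2x. Iterate:
  r_0 = 7 (mod 11)
  r_1 = 40 (mod 121)
  r_2 = 766 (mod 1331)
  r_3 = 766 (mod 14641)
  r_4 = 73971 (mod 161051)
Final: r_4 = 73971, and one checks f(r_4) ≡ 0 mod 11^5.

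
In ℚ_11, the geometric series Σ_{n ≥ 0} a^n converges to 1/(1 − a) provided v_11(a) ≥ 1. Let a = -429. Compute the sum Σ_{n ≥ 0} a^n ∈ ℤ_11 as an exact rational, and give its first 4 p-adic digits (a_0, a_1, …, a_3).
Σ a^n = 1/(1 − a) = 1/430;  first 4 digits = (1, 5, 10, 9)

v_11(a) = 1 ≥ 1, so the series converges in ℤ_11 to 1/(1 − a) = 1/(1 − (-429)) = 1/430. Expand this rational in ℤ_11: compute digits iteratively via d_i = x_i mod 11, x_{i+1} = (x_i − d_i)/11. The first 4 digits are (1, 5, 10, 9).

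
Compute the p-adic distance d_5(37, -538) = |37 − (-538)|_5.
d_5(37, -538) = 1/25

Step 1 — x − y = 37 − (-538) = 575. Step 2 — v_5(575) = 2 (factor: 575 = (5^2 · 23); the sign does not affect v_p). Step 3 — |x − y|_5 = 5^{-2} = 1/25.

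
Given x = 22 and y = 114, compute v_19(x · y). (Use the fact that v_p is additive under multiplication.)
v_19(2508) = 1

v_p(x) = 0 (factor: 22 = 19^0 · 22); v_p(y) = 1 (factor: 114 = 19^1 · 6). Additivity: v_p(xy) = v_p(x) + v_p(y) = 0 + 1 = 1. (Direct check: xy = 2508 = 19^1 · (132).)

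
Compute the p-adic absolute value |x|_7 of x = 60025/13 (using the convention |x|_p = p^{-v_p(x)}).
|60025/13|_7 = 1/2401

Step 1 — compute v_7(x) by factoring powers of 7 out of the numerator and denominator: v_7(60025/13) = 4. Step 2 — apply |x|_p = p^{-v_p(x)} = 7^{-4} = 1/2401.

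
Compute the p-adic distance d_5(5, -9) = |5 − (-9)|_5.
d_5(5, -9) = 1

Step 1 — x − y = 5 − (-9) = 14. Step 2 — v_5(14) = 0 (factor: 14 = (5^0 · 14); the sign does not affect v_p). Step 3 — |x − y|_5 = 5^{0} = 1.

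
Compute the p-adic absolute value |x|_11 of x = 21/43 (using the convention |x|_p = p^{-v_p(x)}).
|21/43|_11 = 1

Step 1 — compute v_11(x) by factoring powers of 11 out of the numerator and denominator: v_11(21/43) = 0. Step 2 — apply |x|_p = p^{-v_p(x)} = 11^{0} = 1.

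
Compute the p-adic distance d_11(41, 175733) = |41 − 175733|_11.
d_11(41, 175733) = 1/14641

Step 1 — x − y = 41 − 175733 = -175692. Step 2 — v_11(-175692) = 4 (factor: -175692 = −(11^4 · 12); the sign does not affect v_p). Step 3 — |x − y|_11 = 11^{-4} = 1/14641.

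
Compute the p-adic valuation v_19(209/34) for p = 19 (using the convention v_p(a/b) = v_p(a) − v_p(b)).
v_19(209/34) = 1

Factor powers of 19 from the numerator and denominator of the reduced fraction: 209 = 19^1 · 11 and 34 = 19^0 · 34. Apply v_p(a/b) = v_p(a) − v_p(b): v_19(209/34) = 1 − 0 = 1.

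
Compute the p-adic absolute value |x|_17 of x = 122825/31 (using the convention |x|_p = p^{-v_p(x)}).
|122825/31|_17 = 1/4913

Step 1 — compute v_17(x) by factoring powers of 17 out of the numerator and denominator: v_17(122825/31) = 3. Step 2 — apply |x|_p = p^{-v_p(x)} = 17^{-3} = 1/4913.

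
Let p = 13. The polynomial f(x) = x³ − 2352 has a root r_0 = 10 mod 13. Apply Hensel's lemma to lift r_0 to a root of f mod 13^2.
r_1 = 10 (mod 169)

Hensel: r_{i+1} = r_i − f(r_i)/f′(r_i) mod 13^{i+2}, where f′(x) = 3x². Iterate:
  r_0 = 10 (mod 13)
  r_1 = 10 (mod 169)
Final: r = 10 with f(r) ≡ 0 mod 13^2.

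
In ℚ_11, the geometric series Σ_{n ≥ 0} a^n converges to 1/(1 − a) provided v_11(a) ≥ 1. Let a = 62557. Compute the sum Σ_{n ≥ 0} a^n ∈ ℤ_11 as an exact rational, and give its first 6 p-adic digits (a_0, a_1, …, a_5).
Σ a^n = 1/(1 − a) = -1/62556;  first 6 digits = (1, 0, 0, 3, 4, 0)

v_11(a) = 3 ≥ 1, so the series converges in ℤ_11 to 1/(1 − a) = 1/(1 − 62557) = -1/62556. Expand this rational in ℤ_11: compute digits iteratively via d_i = x_i mod 11, x_{i+1} = (x_i − d_i)/11. The first 6 digits are (1, 0, 0, 3, 4, 0).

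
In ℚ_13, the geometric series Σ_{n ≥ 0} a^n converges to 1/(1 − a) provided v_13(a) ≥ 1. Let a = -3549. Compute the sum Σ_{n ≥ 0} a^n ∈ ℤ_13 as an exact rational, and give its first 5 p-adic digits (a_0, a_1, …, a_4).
Σ a^n = 1/(1 − a) = 1/3550;  first 5 digits = (1, 0, 5, 11, 11)

v_13(a) = 2 ≥ 1, so the series converges in ℤ_13 to 1/(1 − a) = 1/(1 − (-3549)) = 1/3550. Expand this rational in ℤ_13: compute digits iteratively via d_i = x_i mod 13, x_{i+1} = (x_i − d_i)/13. The first 5 digits are (1, 0, 5, 11, 11).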